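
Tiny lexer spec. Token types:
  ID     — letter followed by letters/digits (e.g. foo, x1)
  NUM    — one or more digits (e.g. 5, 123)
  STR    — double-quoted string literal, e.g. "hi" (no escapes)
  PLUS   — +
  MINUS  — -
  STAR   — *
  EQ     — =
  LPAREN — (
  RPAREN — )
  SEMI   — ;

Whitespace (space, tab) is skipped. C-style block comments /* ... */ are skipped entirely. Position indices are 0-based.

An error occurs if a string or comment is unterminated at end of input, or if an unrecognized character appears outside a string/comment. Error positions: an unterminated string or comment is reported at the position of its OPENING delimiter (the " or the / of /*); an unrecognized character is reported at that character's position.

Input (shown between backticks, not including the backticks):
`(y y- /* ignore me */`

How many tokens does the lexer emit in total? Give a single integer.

Answer: 4

Derivation:
pos=0: emit LPAREN '('
pos=1: emit ID 'y' (now at pos=2)
pos=3: emit ID 'y' (now at pos=4)
pos=4: emit MINUS '-'
pos=6: enter COMMENT mode (saw '/*')
exit COMMENT mode (now at pos=21)
DONE. 4 tokens: [LPAREN, ID, ID, MINUS]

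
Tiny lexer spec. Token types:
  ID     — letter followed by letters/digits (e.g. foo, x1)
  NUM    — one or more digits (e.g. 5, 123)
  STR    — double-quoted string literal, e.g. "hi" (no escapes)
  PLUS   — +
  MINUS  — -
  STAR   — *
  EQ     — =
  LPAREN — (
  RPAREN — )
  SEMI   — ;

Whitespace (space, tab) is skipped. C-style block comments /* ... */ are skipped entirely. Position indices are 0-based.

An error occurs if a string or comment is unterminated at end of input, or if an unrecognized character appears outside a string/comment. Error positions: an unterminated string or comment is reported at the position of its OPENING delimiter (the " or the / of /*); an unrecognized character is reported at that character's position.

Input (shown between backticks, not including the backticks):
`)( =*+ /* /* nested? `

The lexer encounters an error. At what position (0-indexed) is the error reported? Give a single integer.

Answer: 7

Derivation:
pos=0: emit RPAREN ')'
pos=1: emit LPAREN '('
pos=3: emit EQ '='
pos=4: emit STAR '*'
pos=5: emit PLUS '+'
pos=7: enter COMMENT mode (saw '/*')
pos=7: ERROR — unterminated comment (reached EOF)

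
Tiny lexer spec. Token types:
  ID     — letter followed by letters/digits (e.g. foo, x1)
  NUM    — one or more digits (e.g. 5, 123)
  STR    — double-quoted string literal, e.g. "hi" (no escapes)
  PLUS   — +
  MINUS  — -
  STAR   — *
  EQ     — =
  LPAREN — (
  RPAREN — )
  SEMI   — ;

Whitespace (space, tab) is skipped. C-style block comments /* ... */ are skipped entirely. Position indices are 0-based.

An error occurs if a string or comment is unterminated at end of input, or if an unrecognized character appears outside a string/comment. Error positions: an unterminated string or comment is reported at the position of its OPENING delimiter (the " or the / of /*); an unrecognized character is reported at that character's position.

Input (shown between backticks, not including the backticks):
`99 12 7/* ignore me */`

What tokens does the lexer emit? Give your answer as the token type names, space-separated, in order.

Answer: NUM NUM NUM

Derivation:
pos=0: emit NUM '99' (now at pos=2)
pos=3: emit NUM '12' (now at pos=5)
pos=6: emit NUM '7' (now at pos=7)
pos=7: enter COMMENT mode (saw '/*')
exit COMMENT mode (now at pos=22)
DONE. 3 tokens: [NUM, NUM, NUM]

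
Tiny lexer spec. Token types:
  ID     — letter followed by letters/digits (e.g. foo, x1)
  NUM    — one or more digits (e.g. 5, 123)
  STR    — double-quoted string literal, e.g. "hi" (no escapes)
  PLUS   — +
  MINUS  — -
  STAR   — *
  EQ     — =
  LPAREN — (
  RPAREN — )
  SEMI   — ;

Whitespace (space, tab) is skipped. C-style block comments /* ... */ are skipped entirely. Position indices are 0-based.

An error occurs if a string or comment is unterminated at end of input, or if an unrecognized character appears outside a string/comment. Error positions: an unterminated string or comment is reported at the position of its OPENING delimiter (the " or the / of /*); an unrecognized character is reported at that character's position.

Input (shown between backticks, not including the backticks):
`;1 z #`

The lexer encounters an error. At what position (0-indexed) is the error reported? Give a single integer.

Answer: 5

Derivation:
pos=0: emit SEMI ';'
pos=1: emit NUM '1' (now at pos=2)
pos=3: emit ID 'z' (now at pos=4)
pos=5: ERROR — unrecognized char '#'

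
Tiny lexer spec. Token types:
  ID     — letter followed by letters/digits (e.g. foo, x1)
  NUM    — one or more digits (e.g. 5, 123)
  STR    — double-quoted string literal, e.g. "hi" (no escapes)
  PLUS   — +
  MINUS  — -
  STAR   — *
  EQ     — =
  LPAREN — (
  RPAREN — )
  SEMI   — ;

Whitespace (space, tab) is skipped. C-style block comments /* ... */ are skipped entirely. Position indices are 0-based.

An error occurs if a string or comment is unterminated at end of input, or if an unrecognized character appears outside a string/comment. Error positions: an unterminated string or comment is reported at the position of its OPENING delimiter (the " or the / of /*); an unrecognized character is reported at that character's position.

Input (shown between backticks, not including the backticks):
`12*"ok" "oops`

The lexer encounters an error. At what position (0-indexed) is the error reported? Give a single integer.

pos=0: emit NUM '12' (now at pos=2)
pos=2: emit STAR '*'
pos=3: enter STRING mode
pos=3: emit STR "ok" (now at pos=7)
pos=8: enter STRING mode
pos=8: ERROR — unterminated string

Answer: 8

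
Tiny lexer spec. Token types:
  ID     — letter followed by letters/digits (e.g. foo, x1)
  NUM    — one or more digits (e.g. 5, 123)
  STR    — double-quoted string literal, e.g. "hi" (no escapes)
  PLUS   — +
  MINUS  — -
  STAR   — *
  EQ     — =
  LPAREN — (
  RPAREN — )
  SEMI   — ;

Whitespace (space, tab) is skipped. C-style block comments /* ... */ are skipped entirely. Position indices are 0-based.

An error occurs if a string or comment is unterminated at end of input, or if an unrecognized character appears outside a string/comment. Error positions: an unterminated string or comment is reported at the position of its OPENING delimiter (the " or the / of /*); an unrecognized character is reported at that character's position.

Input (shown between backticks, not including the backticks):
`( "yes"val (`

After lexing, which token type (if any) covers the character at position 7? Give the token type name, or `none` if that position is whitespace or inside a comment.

Answer: ID

Derivation:
pos=0: emit LPAREN '('
pos=2: enter STRING mode
pos=2: emit STR "yes" (now at pos=7)
pos=7: emit ID 'val' (now at pos=10)
pos=11: emit LPAREN '('
DONE. 4 tokens: [LPAREN, STR, ID, LPAREN]
Position 7: char is 'v' -> ID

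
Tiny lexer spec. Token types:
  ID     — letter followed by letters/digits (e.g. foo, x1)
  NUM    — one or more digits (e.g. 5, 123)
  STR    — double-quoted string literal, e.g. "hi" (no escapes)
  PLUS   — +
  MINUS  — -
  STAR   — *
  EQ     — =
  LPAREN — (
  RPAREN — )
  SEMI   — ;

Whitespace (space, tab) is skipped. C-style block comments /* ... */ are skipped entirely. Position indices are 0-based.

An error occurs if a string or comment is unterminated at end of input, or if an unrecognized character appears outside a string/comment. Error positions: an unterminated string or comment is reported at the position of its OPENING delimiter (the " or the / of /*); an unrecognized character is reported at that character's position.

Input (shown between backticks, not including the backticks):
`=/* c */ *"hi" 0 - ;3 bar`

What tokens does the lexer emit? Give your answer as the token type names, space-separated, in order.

pos=0: emit EQ '='
pos=1: enter COMMENT mode (saw '/*')
exit COMMENT mode (now at pos=8)
pos=9: emit STAR '*'
pos=10: enter STRING mode
pos=10: emit STR "hi" (now at pos=14)
pos=15: emit NUM '0' (now at pos=16)
pos=17: emit MINUS '-'
pos=19: emit SEMI ';'
pos=20: emit NUM '3' (now at pos=21)
pos=22: emit ID 'bar' (now at pos=25)
DONE. 8 tokens: [EQ, STAR, STR, NUM, MINUS, SEMI, NUM, ID]

Answer: EQ STAR STR NUM MINUS SEMI NUM ID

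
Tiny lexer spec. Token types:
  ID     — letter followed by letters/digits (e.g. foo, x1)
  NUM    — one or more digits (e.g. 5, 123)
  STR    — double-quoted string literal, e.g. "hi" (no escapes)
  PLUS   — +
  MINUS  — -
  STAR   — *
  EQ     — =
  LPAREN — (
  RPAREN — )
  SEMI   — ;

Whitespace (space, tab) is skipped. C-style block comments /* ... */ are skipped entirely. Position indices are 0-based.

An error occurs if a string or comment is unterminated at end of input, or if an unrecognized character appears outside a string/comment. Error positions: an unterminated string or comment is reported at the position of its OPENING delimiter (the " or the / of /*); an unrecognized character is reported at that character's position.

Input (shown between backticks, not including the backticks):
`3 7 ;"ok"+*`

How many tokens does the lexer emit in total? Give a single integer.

Answer: 6

Derivation:
pos=0: emit NUM '3' (now at pos=1)
pos=2: emit NUM '7' (now at pos=3)
pos=4: emit SEMI ';'
pos=5: enter STRING mode
pos=5: emit STR "ok" (now at pos=9)
pos=9: emit PLUS '+'
pos=10: emit STAR '*'
DONE. 6 tokens: [NUM, NUM, SEMI, STR, PLUS, STAR]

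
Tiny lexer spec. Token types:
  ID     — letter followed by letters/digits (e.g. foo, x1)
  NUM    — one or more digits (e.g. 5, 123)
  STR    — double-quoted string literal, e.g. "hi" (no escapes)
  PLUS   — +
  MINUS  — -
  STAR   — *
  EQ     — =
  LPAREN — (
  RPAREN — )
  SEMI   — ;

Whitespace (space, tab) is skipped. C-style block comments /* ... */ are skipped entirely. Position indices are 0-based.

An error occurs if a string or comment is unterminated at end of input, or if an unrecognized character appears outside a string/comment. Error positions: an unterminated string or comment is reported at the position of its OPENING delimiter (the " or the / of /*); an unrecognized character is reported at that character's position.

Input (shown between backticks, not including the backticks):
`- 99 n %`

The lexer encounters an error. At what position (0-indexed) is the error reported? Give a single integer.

pos=0: emit MINUS '-'
pos=2: emit NUM '99' (now at pos=4)
pos=5: emit ID 'n' (now at pos=6)
pos=7: ERROR — unrecognized char '%'

Answer: 7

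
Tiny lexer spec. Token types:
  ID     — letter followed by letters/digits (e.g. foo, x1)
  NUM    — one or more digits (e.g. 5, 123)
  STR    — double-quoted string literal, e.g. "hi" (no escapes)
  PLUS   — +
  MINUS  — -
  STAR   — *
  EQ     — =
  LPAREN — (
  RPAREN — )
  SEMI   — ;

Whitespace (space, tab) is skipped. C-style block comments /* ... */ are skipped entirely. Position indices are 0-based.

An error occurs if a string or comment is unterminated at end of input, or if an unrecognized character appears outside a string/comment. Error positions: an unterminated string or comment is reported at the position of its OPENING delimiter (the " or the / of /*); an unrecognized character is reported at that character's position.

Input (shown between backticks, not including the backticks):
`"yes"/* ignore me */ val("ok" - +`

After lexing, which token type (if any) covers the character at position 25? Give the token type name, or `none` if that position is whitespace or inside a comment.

pos=0: enter STRING mode
pos=0: emit STR "yes" (now at pos=5)
pos=5: enter COMMENT mode (saw '/*')
exit COMMENT mode (now at pos=20)
pos=21: emit ID 'val' (now at pos=24)
pos=24: emit LPAREN '('
pos=25: enter STRING mode
pos=25: emit STR "ok" (now at pos=29)
pos=30: emit MINUS '-'
pos=32: emit PLUS '+'
DONE. 6 tokens: [STR, ID, LPAREN, STR, MINUS, PLUS]
Position 25: char is '"' -> STR

Answer: STR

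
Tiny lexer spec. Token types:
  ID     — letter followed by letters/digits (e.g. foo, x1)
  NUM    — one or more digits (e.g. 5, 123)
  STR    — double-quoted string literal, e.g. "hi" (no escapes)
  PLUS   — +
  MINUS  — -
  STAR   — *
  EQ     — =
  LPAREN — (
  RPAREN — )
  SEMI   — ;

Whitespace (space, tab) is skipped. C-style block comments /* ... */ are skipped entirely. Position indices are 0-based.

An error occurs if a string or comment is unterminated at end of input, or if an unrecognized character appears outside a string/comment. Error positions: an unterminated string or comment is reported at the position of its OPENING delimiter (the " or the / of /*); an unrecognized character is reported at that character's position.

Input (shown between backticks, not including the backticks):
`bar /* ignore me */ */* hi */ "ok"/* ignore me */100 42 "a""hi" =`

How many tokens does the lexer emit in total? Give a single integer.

Answer: 8

Derivation:
pos=0: emit ID 'bar' (now at pos=3)
pos=4: enter COMMENT mode (saw '/*')
exit COMMENT mode (now at pos=19)
pos=20: emit STAR '*'
pos=21: enter COMMENT mode (saw '/*')
exit COMMENT mode (now at pos=29)
pos=30: enter STRING mode
pos=30: emit STR "ok" (now at pos=34)
pos=34: enter COMMENT mode (saw '/*')
exit COMMENT mode (now at pos=49)
pos=49: emit NUM '100' (now at pos=52)
pos=53: emit NUM '42' (now at pos=55)
pos=56: enter STRING mode
pos=56: emit STR "a" (now at pos=59)
pos=59: enter STRING mode
pos=59: emit STR "hi" (now at pos=63)
pos=64: emit EQ '='
DONE. 8 tokens: [ID, STAR, STR, NUM, NUM, STR, STR, EQ]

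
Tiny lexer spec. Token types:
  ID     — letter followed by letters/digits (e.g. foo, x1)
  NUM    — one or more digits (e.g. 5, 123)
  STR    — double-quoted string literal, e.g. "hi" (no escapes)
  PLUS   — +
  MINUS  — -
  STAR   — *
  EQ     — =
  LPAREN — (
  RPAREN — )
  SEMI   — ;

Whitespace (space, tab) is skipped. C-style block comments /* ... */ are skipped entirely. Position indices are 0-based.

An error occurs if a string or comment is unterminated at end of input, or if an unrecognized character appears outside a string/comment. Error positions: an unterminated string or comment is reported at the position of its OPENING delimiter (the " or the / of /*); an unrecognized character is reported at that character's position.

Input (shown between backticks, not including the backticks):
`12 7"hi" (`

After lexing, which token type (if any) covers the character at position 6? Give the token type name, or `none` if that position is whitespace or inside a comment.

Answer: STR

Derivation:
pos=0: emit NUM '12' (now at pos=2)
pos=3: emit NUM '7' (now at pos=4)
pos=4: enter STRING mode
pos=4: emit STR "hi" (now at pos=8)
pos=9: emit LPAREN '('
DONE. 4 tokens: [NUM, NUM, STR, LPAREN]
Position 6: char is 'i' -> STR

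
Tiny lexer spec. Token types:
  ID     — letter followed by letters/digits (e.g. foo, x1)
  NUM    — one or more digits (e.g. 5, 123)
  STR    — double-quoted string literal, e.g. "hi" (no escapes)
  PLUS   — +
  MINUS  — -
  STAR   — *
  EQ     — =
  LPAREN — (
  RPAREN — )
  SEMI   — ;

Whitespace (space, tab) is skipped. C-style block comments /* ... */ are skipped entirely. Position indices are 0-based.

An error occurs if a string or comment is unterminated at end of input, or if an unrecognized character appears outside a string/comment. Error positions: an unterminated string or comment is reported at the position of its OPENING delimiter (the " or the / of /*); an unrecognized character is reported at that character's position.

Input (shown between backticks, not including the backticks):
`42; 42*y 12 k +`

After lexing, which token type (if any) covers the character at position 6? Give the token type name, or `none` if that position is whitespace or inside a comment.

Answer: STAR

Derivation:
pos=0: emit NUM '42' (now at pos=2)
pos=2: emit SEMI ';'
pos=4: emit NUM '42' (now at pos=6)
pos=6: emit STAR '*'
pos=7: emit ID 'y' (now at pos=8)
pos=9: emit NUM '12' (now at pos=11)
pos=12: emit ID 'k' (now at pos=13)
pos=14: emit PLUS '+'
DONE. 8 tokens: [NUM, SEMI, NUM, STAR, ID, NUM, ID, PLUS]
Position 6: char is '*' -> STAR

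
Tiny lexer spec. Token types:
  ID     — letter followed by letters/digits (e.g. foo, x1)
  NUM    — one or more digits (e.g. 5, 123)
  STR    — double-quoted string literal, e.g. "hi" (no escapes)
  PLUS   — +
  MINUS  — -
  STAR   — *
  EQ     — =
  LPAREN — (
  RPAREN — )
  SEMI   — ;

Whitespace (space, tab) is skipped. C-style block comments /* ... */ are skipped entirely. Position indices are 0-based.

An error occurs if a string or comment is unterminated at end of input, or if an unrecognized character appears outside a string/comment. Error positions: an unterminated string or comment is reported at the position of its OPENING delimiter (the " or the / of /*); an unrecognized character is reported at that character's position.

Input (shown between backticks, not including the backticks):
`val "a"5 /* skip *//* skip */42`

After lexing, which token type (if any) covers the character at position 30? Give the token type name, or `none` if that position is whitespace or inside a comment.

pos=0: emit ID 'val' (now at pos=3)
pos=4: enter STRING mode
pos=4: emit STR "a" (now at pos=7)
pos=7: emit NUM '5' (now at pos=8)
pos=9: enter COMMENT mode (saw '/*')
exit COMMENT mode (now at pos=19)
pos=19: enter COMMENT mode (saw '/*')
exit COMMENT mode (now at pos=29)
pos=29: emit NUM '42' (now at pos=31)
DONE. 4 tokens: [ID, STR, NUM, NUM]
Position 30: char is '2' -> NUM

Answer: NUM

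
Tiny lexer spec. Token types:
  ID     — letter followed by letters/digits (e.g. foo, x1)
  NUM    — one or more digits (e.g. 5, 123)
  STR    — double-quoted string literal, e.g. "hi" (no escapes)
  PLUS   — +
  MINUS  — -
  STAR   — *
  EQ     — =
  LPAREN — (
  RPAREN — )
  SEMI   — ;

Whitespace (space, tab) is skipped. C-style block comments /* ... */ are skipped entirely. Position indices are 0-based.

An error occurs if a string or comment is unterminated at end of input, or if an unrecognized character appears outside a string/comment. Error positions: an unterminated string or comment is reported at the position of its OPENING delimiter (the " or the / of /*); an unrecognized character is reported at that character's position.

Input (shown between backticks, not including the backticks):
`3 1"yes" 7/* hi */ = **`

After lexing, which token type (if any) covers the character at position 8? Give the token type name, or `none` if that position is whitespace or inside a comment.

pos=0: emit NUM '3' (now at pos=1)
pos=2: emit NUM '1' (now at pos=3)
pos=3: enter STRING mode
pos=3: emit STR "yes" (now at pos=8)
pos=9: emit NUM '7' (now at pos=10)
pos=10: enter COMMENT mode (saw '/*')
exit COMMENT mode (now at pos=18)
pos=19: emit EQ '='
pos=21: emit STAR '*'
pos=22: emit STAR '*'
DONE. 7 tokens: [NUM, NUM, STR, NUM, EQ, STAR, STAR]
Position 8: char is ' ' -> none

Answer: none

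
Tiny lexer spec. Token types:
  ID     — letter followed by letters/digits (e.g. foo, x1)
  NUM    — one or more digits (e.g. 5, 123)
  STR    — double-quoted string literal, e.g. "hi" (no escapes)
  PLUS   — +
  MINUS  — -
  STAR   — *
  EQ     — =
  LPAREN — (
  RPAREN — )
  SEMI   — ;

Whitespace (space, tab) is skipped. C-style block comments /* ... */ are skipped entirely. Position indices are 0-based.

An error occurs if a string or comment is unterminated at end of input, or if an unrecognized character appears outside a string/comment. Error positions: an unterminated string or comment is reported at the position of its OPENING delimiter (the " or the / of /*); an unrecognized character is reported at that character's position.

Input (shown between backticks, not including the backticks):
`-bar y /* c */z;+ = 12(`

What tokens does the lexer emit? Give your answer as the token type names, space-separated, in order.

Answer: MINUS ID ID ID SEMI PLUS EQ NUM LPAREN

Derivation:
pos=0: emit MINUS '-'
pos=1: emit ID 'bar' (now at pos=4)
pos=5: emit ID 'y' (now at pos=6)
pos=7: enter COMMENT mode (saw '/*')
exit COMMENT mode (now at pos=14)
pos=14: emit ID 'z' (now at pos=15)
pos=15: emit SEMI ';'
pos=16: emit PLUS '+'
pos=18: emit EQ '='
pos=20: emit NUM '12' (now at pos=22)
pos=22: emit LPAREN '('
DONE. 9 tokens: [MINUS, ID, ID, ID, SEMI, PLUS, EQ, NUM, LPAREN]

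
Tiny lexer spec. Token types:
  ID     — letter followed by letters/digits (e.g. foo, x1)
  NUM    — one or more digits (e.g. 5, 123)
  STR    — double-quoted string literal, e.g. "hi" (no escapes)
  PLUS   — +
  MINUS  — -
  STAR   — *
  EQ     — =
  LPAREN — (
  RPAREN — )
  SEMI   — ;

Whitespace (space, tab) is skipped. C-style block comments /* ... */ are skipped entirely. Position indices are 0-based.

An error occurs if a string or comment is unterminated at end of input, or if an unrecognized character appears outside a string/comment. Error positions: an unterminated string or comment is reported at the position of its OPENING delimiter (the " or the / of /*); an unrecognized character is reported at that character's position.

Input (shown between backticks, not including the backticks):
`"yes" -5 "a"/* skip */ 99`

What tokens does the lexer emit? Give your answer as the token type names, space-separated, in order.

Answer: STR MINUS NUM STR NUM

Derivation:
pos=0: enter STRING mode
pos=0: emit STR "yes" (now at pos=5)
pos=6: emit MINUS '-'
pos=7: emit NUM '5' (now at pos=8)
pos=9: enter STRING mode
pos=9: emit STR "a" (now at pos=12)
pos=12: enter COMMENT mode (saw '/*')
exit COMMENT mode (now at pos=22)
pos=23: emit NUM '99' (now at pos=25)
DONE. 5 tokens: [STR, MINUS, NUM, STR, NUM]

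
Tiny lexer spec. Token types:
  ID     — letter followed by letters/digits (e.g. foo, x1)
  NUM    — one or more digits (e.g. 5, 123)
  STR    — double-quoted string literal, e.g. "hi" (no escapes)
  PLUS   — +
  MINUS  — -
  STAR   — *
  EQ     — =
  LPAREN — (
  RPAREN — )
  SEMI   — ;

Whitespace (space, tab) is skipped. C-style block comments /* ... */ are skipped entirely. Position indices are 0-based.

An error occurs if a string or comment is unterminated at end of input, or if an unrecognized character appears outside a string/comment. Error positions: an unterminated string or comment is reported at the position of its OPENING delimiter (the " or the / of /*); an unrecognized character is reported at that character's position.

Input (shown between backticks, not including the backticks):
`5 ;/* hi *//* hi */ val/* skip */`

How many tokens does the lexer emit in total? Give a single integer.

pos=0: emit NUM '5' (now at pos=1)
pos=2: emit SEMI ';'
pos=3: enter COMMENT mode (saw '/*')
exit COMMENT mode (now at pos=11)
pos=11: enter COMMENT mode (saw '/*')
exit COMMENT mode (now at pos=19)
pos=20: emit ID 'val' (now at pos=23)
pos=23: enter COMMENT mode (saw '/*')
exit COMMENT mode (now at pos=33)
DONE. 3 tokens: [NUM, SEMI, ID]

Answer: 3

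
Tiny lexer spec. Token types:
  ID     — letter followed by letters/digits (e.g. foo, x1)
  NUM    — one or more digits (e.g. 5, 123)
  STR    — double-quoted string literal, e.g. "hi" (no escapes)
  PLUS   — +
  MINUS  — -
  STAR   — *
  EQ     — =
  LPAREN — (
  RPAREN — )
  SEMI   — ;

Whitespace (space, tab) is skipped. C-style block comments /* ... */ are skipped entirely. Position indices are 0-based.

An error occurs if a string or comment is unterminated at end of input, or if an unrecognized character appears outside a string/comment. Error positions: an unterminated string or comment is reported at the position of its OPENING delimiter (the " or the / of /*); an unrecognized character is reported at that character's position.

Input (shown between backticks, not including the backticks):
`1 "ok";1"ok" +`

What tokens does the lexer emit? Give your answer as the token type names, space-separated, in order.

pos=0: emit NUM '1' (now at pos=1)
pos=2: enter STRING mode
pos=2: emit STR "ok" (now at pos=6)
pos=6: emit SEMI ';'
pos=7: emit NUM '1' (now at pos=8)
pos=8: enter STRING mode
pos=8: emit STR "ok" (now at pos=12)
pos=13: emit PLUS '+'
DONE. 6 tokens: [NUM, STR, SEMI, NUM, STR, PLUS]

Answer: NUM STR SEMI NUM STR PLUS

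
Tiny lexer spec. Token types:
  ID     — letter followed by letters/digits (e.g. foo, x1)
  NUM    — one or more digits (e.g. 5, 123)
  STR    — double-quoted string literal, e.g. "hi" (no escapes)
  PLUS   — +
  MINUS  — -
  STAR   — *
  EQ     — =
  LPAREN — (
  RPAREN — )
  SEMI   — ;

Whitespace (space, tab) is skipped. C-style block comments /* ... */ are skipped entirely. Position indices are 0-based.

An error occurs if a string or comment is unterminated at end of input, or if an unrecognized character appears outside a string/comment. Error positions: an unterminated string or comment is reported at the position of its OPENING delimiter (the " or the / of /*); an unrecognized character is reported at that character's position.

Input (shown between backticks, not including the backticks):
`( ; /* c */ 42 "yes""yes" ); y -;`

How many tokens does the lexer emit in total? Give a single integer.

pos=0: emit LPAREN '('
pos=2: emit SEMI ';'
pos=4: enter COMMENT mode (saw '/*')
exit COMMENT mode (now at pos=11)
pos=12: emit NUM '42' (now at pos=14)
pos=15: enter STRING mode
pos=15: emit STR "yes" (now at pos=20)
pos=20: enter STRING mode
pos=20: emit STR "yes" (now at pos=25)
pos=26: emit RPAREN ')'
pos=27: emit SEMI ';'
pos=29: emit ID 'y' (now at pos=30)
pos=31: emit MINUS '-'
pos=32: emit SEMI ';'
DONE. 10 tokens: [LPAREN, SEMI, NUM, STR, STR, RPAREN, SEMI, ID, MINUS, SEMI]

Answer: 10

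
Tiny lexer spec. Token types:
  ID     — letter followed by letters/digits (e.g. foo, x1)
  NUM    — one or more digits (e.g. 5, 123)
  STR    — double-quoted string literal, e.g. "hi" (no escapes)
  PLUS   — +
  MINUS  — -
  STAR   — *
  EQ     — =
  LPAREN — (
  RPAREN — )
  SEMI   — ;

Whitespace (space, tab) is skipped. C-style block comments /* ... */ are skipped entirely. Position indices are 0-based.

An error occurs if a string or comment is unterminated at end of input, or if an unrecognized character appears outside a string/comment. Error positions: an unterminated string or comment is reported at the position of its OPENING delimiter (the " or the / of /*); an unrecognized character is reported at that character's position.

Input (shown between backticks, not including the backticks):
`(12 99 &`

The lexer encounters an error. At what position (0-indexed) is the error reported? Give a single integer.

pos=0: emit LPAREN '('
pos=1: emit NUM '12' (now at pos=3)
pos=4: emit NUM '99' (now at pos=6)
pos=7: ERROR — unrecognized char '&'

Answer: 7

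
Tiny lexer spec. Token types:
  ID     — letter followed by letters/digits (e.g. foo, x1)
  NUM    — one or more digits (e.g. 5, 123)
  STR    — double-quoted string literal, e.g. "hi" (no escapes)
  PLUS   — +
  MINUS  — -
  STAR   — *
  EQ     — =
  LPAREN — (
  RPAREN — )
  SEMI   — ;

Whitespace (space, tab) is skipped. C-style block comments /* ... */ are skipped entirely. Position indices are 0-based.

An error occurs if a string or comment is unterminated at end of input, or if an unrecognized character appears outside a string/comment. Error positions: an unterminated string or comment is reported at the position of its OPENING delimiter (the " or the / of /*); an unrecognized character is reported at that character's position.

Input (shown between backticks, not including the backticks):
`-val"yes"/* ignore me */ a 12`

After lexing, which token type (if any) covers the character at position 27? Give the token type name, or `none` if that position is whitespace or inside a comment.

Answer: NUM

Derivation:
pos=0: emit MINUS '-'
pos=1: emit ID 'val' (now at pos=4)
pos=4: enter STRING mode
pos=4: emit STR "yes" (now at pos=9)
pos=9: enter COMMENT mode (saw '/*')
exit COMMENT mode (now at pos=24)
pos=25: emit ID 'a' (now at pos=26)
pos=27: emit NUM '12' (now at pos=29)
DONE. 5 tokens: [MINUS, ID, STR, ID, NUM]
Position 27: char is '1' -> NUM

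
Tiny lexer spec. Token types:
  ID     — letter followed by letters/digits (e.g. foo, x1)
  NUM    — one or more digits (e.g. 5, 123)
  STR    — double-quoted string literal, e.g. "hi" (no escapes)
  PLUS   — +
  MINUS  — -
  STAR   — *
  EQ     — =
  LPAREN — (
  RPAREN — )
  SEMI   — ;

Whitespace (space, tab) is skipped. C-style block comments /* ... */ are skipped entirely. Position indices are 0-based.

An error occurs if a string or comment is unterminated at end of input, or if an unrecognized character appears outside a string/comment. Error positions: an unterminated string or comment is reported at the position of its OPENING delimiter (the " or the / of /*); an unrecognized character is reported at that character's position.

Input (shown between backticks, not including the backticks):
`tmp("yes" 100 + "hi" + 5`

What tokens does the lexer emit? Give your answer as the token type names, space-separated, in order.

pos=0: emit ID 'tmp' (now at pos=3)
pos=3: emit LPAREN '('
pos=4: enter STRING mode
pos=4: emit STR "yes" (now at pos=9)
pos=10: emit NUM '100' (now at pos=13)
pos=14: emit PLUS '+'
pos=16: enter STRING mode
pos=16: emit STR "hi" (now at pos=20)
pos=21: emit PLUS '+'
pos=23: emit NUM '5' (now at pos=24)
DONE. 8 tokens: [ID, LPAREN, STR, NUM, PLUS, STR, PLUS, NUM]

Answer: ID LPAREN STR NUM PLUS STR PLUS NUM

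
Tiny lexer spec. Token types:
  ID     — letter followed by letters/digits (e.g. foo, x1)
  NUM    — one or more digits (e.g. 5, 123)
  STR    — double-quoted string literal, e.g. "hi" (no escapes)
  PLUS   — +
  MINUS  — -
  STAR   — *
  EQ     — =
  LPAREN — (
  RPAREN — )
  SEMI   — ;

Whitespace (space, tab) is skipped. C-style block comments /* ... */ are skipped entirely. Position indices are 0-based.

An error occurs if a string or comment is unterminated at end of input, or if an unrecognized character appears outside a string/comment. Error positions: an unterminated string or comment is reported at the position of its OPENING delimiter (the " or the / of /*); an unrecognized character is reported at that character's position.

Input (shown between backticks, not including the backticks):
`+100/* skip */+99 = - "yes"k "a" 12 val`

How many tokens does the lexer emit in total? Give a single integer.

Answer: 11

Derivation:
pos=0: emit PLUS '+'
pos=1: emit NUM '100' (now at pos=4)
pos=4: enter COMMENT mode (saw '/*')
exit COMMENT mode (now at pos=14)
pos=14: emit PLUS '+'
pos=15: emit NUM '99' (now at pos=17)
pos=18: emit EQ '='
pos=20: emit MINUS '-'
pos=22: enter STRING mode
pos=22: emit STR "yes" (now at pos=27)
pos=27: emit ID 'k' (now at pos=28)
pos=29: enter STRING mode
pos=29: emit STR "a" (now at pos=32)
pos=33: emit NUM '12' (now at pos=35)
pos=36: emit ID 'val' (now at pos=39)
DONE. 11 tokens: [PLUS, NUM, PLUS, NUM, EQ, MINUS, STR, ID, STR, NUM, ID]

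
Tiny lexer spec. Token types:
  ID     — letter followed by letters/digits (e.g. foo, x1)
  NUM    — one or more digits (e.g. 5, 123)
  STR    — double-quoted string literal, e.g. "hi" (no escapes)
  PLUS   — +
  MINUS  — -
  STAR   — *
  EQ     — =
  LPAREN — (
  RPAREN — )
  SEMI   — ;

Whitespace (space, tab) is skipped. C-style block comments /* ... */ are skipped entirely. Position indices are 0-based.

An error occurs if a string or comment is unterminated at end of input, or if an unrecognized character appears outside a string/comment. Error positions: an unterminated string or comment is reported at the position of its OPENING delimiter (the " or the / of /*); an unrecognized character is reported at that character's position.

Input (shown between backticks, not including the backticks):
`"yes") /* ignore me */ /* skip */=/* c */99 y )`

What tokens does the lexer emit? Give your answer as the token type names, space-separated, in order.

Answer: STR RPAREN EQ NUM ID RPAREN

Derivation:
pos=0: enter STRING mode
pos=0: emit STR "yes" (now at pos=5)
pos=5: emit RPAREN ')'
pos=7: enter COMMENT mode (saw '/*')
exit COMMENT mode (now at pos=22)
pos=23: enter COMMENT mode (saw '/*')
exit COMMENT mode (now at pos=33)
pos=33: emit EQ '='
pos=34: enter COMMENT mode (saw '/*')
exit COMMENT mode (now at pos=41)
pos=41: emit NUM '99' (now at pos=43)
pos=44: emit ID 'y' (now at pos=45)
pos=46: emit RPAREN ')'
DONE. 6 tokens: [STR, RPAREN, EQ, NUM, ID, RPAREN]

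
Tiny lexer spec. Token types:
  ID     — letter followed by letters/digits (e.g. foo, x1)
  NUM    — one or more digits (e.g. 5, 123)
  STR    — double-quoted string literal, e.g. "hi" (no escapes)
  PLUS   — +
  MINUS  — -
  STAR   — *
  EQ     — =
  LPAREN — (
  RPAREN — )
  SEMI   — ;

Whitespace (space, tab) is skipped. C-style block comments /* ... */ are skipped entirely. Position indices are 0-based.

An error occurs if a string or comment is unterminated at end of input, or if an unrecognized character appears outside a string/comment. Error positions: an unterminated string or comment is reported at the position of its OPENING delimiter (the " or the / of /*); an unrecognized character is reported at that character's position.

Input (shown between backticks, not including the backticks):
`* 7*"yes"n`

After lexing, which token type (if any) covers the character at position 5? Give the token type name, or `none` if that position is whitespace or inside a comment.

Answer: STR

Derivation:
pos=0: emit STAR '*'
pos=2: emit NUM '7' (now at pos=3)
pos=3: emit STAR '*'
pos=4: enter STRING mode
pos=4: emit STR "yes" (now at pos=9)
pos=9: emit ID 'n' (now at pos=10)
DONE. 5 tokens: [STAR, NUM, STAR, STR, ID]
Position 5: char is 'y' -> STR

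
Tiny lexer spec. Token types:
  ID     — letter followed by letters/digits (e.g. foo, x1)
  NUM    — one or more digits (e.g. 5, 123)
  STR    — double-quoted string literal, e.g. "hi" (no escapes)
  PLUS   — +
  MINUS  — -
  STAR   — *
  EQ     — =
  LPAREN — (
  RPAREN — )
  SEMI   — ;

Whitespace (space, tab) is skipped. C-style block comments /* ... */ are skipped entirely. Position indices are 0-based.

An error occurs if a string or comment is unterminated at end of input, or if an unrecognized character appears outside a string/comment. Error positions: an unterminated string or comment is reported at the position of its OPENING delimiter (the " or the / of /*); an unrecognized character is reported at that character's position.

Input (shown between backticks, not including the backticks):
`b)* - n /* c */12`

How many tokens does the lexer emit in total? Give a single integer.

pos=0: emit ID 'b' (now at pos=1)
pos=1: emit RPAREN ')'
pos=2: emit STAR '*'
pos=4: emit MINUS '-'
pos=6: emit ID 'n' (now at pos=7)
pos=8: enter COMMENT mode (saw '/*')
exit COMMENT mode (now at pos=15)
pos=15: emit NUM '12' (now at pos=17)
DONE. 6 tokens: [ID, RPAREN, STAR, MINUS, ID, NUM]

Answer: 6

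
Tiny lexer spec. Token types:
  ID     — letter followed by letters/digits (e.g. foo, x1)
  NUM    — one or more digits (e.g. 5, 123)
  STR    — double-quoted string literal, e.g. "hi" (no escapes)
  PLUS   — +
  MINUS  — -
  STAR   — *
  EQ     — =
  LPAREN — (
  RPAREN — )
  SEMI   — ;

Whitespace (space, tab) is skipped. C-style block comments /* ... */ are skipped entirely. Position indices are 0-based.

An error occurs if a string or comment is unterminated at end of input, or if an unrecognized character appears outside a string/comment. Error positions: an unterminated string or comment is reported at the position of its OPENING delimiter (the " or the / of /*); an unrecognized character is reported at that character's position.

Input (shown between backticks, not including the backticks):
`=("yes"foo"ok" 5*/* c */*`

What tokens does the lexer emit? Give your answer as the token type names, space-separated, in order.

Answer: EQ LPAREN STR ID STR NUM STAR STAR

Derivation:
pos=0: emit EQ '='
pos=1: emit LPAREN '('
pos=2: enter STRING mode
pos=2: emit STR "yes" (now at pos=7)
pos=7: emit ID 'foo' (now at pos=10)
pos=10: enter STRING mode
pos=10: emit STR "ok" (now at pos=14)
pos=15: emit NUM '5' (now at pos=16)
pos=16: emit STAR '*'
pos=17: enter COMMENT mode (saw '/*')
exit COMMENT mode (now at pos=24)
pos=24: emit STAR '*'
DONE. 8 tokens: [EQ, LPAREN, STR, ID, STR, NUM, STAR, STAR]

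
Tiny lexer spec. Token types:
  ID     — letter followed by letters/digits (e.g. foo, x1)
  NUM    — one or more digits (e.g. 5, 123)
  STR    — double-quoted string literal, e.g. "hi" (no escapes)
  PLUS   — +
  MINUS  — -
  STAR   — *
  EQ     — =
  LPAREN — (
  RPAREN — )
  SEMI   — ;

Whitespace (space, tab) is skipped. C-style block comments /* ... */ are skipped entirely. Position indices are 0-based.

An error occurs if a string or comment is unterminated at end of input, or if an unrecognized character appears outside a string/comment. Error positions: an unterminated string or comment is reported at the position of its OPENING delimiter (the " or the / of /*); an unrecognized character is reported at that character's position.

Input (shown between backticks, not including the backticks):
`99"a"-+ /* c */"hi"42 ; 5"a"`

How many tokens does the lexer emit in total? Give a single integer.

Answer: 9

Derivation:
pos=0: emit NUM '99' (now at pos=2)
pos=2: enter STRING mode
pos=2: emit STR "a" (now at pos=5)
pos=5: emit MINUS '-'
pos=6: emit PLUS '+'
pos=8: enter COMMENT mode (saw '/*')
exit COMMENT mode (now at pos=15)
pos=15: enter STRING mode
pos=15: emit STR "hi" (now at pos=19)
pos=19: emit NUM '42' (now at pos=21)
pos=22: emit SEMI ';'
pos=24: emit NUM '5' (now at pos=25)
pos=25: enter STRING mode
pos=25: emit STR "a" (now at pos=28)
DONE. 9 tokens: [NUM, STR, MINUS, PLUS, STR, NUM, SEMI, NUM, STR]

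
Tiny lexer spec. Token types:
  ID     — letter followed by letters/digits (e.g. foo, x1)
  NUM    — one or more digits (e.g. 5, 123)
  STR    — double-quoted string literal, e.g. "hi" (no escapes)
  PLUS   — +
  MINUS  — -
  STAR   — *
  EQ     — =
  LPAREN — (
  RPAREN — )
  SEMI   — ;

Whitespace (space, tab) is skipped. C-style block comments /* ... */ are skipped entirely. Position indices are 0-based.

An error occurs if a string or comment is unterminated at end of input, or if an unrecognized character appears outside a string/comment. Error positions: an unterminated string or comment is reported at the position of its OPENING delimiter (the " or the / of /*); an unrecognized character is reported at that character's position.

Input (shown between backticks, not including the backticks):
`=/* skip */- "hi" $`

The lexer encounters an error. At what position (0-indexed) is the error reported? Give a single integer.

pos=0: emit EQ '='
pos=1: enter COMMENT mode (saw '/*')
exit COMMENT mode (now at pos=11)
pos=11: emit MINUS '-'
pos=13: enter STRING mode
pos=13: emit STR "hi" (now at pos=17)
pos=18: ERROR — unrecognized char '$'

Answer: 18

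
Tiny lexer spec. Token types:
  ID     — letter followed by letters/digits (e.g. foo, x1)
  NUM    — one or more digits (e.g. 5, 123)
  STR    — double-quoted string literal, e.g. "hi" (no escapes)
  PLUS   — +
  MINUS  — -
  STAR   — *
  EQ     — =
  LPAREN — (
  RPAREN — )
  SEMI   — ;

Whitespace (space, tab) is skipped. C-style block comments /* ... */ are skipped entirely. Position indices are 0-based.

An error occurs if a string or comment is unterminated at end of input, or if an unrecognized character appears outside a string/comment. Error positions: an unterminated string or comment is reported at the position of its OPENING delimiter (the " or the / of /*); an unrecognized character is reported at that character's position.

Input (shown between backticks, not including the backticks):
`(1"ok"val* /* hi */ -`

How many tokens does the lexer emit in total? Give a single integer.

pos=0: emit LPAREN '('
pos=1: emit NUM '1' (now at pos=2)
pos=2: enter STRING mode
pos=2: emit STR "ok" (now at pos=6)
pos=6: emit ID 'val' (now at pos=9)
pos=9: emit STAR '*'
pos=11: enter COMMENT mode (saw '/*')
exit COMMENT mode (now at pos=19)
pos=20: emit MINUS '-'
DONE. 6 tokens: [LPAREN, NUM, STR, ID, STAR, MINUS]

Answer: 6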